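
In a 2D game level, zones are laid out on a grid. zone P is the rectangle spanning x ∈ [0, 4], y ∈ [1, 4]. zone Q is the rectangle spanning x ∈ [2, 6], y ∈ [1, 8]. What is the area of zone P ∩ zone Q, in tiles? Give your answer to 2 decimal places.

6.00

|zone P∩zone Q|: x∈[2,4], y∈[1,4] → 2·3 = 6.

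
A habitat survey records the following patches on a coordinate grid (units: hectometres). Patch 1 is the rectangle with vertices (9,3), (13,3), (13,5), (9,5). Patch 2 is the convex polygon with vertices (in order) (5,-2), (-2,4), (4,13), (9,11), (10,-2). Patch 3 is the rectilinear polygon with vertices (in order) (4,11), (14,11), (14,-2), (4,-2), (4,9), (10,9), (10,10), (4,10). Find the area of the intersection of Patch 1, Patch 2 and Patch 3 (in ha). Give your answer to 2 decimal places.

1.08

The intersection is the polygon with vertices (9,5), (9.461,5), (9.615,3), (9,3).
By the shoelace formula its area is 1.08.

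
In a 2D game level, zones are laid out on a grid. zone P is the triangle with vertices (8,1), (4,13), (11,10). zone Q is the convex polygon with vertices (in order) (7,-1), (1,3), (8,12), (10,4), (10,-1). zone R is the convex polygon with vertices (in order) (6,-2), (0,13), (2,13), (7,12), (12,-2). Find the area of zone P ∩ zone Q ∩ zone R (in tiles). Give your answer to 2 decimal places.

18.95

The intersection is the polygon with vertices (7.315,11.119), (9.414,5.241), (8,1), (5.433,8.7).
By the shoelace formula its area is 18.95.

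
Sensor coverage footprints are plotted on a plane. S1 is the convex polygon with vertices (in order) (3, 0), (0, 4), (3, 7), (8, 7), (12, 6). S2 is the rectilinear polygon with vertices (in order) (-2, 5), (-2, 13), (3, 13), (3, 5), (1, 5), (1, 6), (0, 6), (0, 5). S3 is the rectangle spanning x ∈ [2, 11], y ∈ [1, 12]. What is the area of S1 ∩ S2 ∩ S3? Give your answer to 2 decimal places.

1.50

The intersection is the polygon with vertices (3,5), (2,5), (2,6), (3,7).
By the shoelace formula its area is 1.50.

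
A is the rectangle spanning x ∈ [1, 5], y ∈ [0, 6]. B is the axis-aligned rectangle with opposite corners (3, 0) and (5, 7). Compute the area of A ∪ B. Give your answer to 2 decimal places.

By inclusion–exclusion:
Individual areas: |A| = 24, |B| = 14.
|A∩B|: x∈[3,5], y∈[0,6] → 2·6 = 12.
|A ∪ B| = 38 − 12 = 26.00.

26.00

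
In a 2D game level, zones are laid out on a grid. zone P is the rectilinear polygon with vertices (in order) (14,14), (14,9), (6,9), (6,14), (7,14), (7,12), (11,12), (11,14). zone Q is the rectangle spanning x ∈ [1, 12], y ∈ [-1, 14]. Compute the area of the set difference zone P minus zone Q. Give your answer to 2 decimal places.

10.00

|zone P| = 32, |zone P∩zone Q| = 22.
|zone P ∖ zone Q| = |zone P| − |zone P∩zone Q| = 32 − 22 = 10.00.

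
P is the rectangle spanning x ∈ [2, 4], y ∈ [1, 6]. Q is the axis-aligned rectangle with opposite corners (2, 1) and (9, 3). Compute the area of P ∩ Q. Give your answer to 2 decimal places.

|P∩Q|: x∈[2,4], y∈[1,3] → 2·2 = 4.

4.00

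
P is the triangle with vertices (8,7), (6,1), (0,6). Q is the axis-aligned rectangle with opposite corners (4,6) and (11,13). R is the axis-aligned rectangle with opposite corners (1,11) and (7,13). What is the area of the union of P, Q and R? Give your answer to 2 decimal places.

75.17

By inclusion–exclusion:
Individual areas: |P| = 23, |Q| = 49, |R| = 12.
|P∩Q| = 2.8333.
|P∩R| = 0.
|Q∩R|: x∈[4,7], y∈[11,13] → 3·2 = 6.
|P∩Q∩R| = 0.
|P ∪ Q ∪ R| = 84 − 8.8333 + 0 = 75.17.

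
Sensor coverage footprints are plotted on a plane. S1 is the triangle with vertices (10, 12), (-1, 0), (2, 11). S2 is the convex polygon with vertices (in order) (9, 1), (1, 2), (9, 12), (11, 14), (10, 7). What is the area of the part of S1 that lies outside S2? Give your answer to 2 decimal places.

38.28

|S1| = 42.5, |S1∩S2| = 4.2163.
|S1 ∖ S2| = |S1| − |S1∩S2| = 42.5 − 4.2163 = 38.28.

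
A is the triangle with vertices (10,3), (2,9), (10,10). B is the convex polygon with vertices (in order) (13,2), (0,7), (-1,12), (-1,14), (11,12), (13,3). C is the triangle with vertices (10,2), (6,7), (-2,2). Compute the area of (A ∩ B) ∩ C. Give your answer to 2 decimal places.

1.36

The region (A ∩ B) ∩ C is the polygon with vertices (5.273,6.545), (6,7), (8,4.5).
By the shoelace formula its area is 1.36.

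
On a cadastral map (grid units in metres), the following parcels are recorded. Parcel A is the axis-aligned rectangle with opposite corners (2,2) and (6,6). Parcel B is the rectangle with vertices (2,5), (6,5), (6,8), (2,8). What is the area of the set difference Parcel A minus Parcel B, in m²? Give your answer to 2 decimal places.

|Parcel A∩Parcel B|: x∈[2,6], y∈[5,6] → 4·1 = 4.
|Parcel A| = 16.
|Parcel A ∖ Parcel B| = |Parcel A| − |Parcel A∩Parcel B| = 16 − 4 = 12.00.

12.00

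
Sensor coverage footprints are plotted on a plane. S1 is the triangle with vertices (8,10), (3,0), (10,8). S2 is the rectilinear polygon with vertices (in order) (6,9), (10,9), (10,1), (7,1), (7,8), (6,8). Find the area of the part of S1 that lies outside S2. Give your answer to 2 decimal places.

|S1| = 15, |S1∩S2| = 7.3929.
|S1 ∖ S2| = |S1| − |S1∩S2| = 15 − 7.3929 = 7.61.

7.61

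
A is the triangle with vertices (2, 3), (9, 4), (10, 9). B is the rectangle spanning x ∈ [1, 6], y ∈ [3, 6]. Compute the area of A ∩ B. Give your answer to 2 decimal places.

The intersection is the polygon with vertices (2,3), (6,6), (6,3.571).
By the shoelace formula its area is 4.86.

4.86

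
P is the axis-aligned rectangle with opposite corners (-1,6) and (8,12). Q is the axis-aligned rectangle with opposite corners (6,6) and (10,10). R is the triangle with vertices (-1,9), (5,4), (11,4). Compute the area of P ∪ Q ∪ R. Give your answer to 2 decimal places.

By inclusion–exclusion:
Individual areas: |P| = 54, |Q| = 16, |R| = 15.
|P∩Q|: x∈[6,8], y∈[6,10] → 2·4 = 8.
|P∩R| = 5.4.
|Q∩R| = 0.0083.
|P∩Q∩R| = 0.0083.
|P ∪ Q ∪ R| = 85 − 13.4083 + 0.0083 = 71.60.

71.60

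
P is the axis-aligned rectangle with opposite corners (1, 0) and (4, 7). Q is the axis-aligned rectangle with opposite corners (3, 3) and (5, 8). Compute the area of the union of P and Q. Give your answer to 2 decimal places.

By inclusion–exclusion:
Individual areas: |P| = 21, |Q| = 10.
|P∩Q|: x∈[3,4], y∈[3,7] → 1·4 = 4.
|P ∪ Q| = 31 − 4 = 27.00.

27.00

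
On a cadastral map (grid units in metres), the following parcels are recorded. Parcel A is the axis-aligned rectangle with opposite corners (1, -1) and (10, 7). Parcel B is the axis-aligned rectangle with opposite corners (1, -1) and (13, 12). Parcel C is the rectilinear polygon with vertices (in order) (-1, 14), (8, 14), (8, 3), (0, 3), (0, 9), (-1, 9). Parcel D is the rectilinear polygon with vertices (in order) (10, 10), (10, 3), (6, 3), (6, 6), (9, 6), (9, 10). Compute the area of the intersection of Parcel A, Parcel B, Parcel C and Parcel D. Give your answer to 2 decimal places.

6.00

The intersection is the polygon with vertices (8,3), (6,3), (6,6), (8,6).
By the shoelace formula its area is 6.00.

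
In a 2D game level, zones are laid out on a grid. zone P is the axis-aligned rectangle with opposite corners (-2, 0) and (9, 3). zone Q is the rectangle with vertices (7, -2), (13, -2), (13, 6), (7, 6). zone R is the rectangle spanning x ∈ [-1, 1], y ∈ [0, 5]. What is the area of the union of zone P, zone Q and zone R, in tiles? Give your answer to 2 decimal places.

By inclusion–exclusion:
Individual areas: |zone P| = 33, |zone Q| = 48, |zone R| = 10.
|zone P∩zone Q|: x∈[7,9], y∈[0,3] → 2·3 = 6.
|zone P∩zone R|: x∈[-1,1], y∈[0,3] → 2·3 = 6.
|zone Q∩zone R| = 0 (no overlap).
|zone P∩zone Q∩zone R| = 0.
|zone P ∪ zone Q ∪ zone R| = 91 − 12 + 0 = 79.00.

79.00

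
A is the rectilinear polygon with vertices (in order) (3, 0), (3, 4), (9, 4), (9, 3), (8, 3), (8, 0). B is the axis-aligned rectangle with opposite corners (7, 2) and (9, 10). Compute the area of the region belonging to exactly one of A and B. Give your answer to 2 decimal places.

|A| = 21, |B| = 16, |A∩B| = 3.
|A △ B| = |A| + |B| − 2·|A∩B| = 21 + 16 − 6 = 31.00.

31.00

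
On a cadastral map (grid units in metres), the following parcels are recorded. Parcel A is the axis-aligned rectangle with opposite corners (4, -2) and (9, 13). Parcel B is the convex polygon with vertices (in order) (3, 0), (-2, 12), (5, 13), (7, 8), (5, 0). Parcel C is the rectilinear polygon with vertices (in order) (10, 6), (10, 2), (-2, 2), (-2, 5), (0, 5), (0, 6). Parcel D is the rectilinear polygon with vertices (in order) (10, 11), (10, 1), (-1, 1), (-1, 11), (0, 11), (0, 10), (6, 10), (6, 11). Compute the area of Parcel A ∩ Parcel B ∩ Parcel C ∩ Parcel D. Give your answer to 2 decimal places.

The intersection is the polygon with vertices (4,2), (4,6), (6.5,6), (5.5,2).
By the shoelace formula its area is 8.00.

8.00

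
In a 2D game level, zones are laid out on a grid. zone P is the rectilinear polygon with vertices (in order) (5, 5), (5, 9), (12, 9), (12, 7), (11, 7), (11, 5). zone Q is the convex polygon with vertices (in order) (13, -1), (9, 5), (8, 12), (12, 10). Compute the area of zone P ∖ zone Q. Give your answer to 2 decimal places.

14.86

|zone P| = 26, |zone P∩zone Q| = 11.1429.
|zone P ∖ zone Q| = |zone P| − |zone P∩zone Q| = 26 − 11.1429 = 14.86.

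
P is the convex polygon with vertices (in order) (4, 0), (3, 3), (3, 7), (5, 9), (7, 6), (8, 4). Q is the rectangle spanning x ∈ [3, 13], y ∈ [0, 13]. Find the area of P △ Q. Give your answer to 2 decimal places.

|P| = 26.5, |Q| = 130, |P∩Q| = 26.5.
|P △ Q| = |P| + |Q| − 2·|P∩Q| = 26.5 + 130 − 53 = 103.50.

103.50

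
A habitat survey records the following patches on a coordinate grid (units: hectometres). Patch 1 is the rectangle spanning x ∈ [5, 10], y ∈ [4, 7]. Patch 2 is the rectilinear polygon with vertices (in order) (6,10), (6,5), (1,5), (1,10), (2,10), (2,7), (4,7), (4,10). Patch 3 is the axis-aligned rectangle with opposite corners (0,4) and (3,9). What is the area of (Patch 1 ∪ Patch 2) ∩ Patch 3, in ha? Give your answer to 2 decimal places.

6.00

The region (Patch 1 ∪ Patch 2) ∩ Patch 3 is the polygon with vertices (1,5), (1,9), (2,9), (2,7), (3,7), (3,5).
By the shoelace formula its area is 6.00.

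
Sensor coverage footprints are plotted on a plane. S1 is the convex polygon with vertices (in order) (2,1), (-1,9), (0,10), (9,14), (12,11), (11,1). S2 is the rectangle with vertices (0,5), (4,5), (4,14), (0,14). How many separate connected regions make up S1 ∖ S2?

2

S1 ∖ S2 splits into 2 disjoint pieces (area 99.9444, area 1.8333).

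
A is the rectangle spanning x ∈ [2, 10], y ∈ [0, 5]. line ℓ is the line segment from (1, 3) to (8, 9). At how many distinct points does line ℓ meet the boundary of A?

2

The segment meets the boundary at (3.333,5), (2,3.857).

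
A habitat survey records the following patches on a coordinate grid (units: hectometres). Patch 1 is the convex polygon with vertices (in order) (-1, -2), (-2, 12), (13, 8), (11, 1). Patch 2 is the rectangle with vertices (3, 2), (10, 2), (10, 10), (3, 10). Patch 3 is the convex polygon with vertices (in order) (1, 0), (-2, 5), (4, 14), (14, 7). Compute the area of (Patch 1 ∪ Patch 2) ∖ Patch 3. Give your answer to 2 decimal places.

|Patch 1 ∪ Patch 2| = 144.7.
|(Patch 1 ∪ Patch 2) ∩ Patch 3| = 91.6357.
|(Patch 1 ∪ Patch 2) ∖ Patch 3| = 144.7 − 91.6357 = 53.06.

53.06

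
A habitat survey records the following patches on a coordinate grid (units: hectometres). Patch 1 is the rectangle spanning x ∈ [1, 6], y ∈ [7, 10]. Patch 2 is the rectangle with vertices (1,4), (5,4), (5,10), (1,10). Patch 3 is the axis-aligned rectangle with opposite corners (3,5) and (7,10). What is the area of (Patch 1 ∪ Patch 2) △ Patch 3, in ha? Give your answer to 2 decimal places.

21.00

|Patch 1 ∪ Patch 2| = 27.
|(Patch 1 ∪ Patch 2) ∩ Patch 3| = 13.
|(Patch 1 ∪ Patch 2) △ Patch 3| = 27 + 20 − 26 = 21.00.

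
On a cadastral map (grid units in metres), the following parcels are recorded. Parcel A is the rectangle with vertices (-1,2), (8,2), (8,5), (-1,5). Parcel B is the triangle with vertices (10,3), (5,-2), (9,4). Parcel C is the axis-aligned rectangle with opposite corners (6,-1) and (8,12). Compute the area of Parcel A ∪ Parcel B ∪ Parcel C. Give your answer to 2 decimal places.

By inclusion–exclusion:
Individual areas: |Parcel A| = 27, |Parcel B| = 5, |Parcel C| = 26.
|Parcel A∩Parcel B| = 0.0833.
|Parcel A∩Parcel C|: x∈[6,8], y∈[2,5] → 2·3 = 6.
|Parcel B∩Parcel C| = 2.
|Parcel A∩Parcel B∩Parcel C| = 0.0833.
|Parcel A ∪ Parcel B ∪ Parcel C| = 58 − 8.0833 + 0.0833 = 50.00.

50.00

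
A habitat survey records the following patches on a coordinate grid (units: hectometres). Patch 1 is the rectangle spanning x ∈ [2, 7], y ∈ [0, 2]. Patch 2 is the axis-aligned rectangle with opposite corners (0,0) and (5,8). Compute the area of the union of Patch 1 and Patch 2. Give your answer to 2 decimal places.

By inclusion–exclusion:
Individual areas: |Patch 1| = 10, |Patch 2| = 40.
|Patch 1∩Patch 2|: x∈[2,5], y∈[0,2] → 3·2 = 6.
|Patch 1 ∪ Patch 2| = 50 − 6 = 44.00.

44.00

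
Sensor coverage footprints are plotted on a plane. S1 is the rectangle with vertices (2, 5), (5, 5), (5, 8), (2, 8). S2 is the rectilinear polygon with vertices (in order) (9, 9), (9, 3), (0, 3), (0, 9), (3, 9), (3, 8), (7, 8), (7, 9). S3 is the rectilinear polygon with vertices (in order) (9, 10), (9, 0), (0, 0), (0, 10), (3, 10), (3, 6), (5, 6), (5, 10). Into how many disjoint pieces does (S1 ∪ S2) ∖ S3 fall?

(S1 ∪ S2) ∖ S3 is a single connected region.

1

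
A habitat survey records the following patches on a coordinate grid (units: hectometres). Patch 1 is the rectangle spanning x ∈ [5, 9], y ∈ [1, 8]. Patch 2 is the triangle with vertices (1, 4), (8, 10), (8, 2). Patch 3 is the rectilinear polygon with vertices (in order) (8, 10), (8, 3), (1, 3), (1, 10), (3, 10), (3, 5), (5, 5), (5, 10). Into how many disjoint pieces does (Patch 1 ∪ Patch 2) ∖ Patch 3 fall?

2

(Patch 1 ∪ Patch 2) ∖ Patch 3 splits into 2 disjoint pieces (area 13.0357, area 3.1429).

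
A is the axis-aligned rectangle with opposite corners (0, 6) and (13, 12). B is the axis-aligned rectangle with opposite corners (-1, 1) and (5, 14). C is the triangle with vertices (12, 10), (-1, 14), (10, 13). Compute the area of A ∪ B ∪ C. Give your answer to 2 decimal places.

By inclusion–exclusion:
Individual areas: |A| = 78, |B| = 78, |C| = 15.5.
|A∩B|: x∈[0,5], y∈[6,12] → 5·6 = 30.
|A∩C| = 5.1667.
|B∩C| = 3.9021.
|A∩B∩C| = 0.
|A ∪ B ∪ C| = 171.5 − 39.0688 + 0 = 132.43.

132.43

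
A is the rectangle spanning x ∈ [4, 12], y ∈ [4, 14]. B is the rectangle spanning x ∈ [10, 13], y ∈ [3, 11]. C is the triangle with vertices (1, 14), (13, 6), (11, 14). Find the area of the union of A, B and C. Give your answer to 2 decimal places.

By inclusion–exclusion:
Individual areas: |A| = 80, |B| = 24, |C| = 40.
|A∩B|: x∈[10,12], y∈[4,11] → 2·7 = 14.
|A∩C| = 35.3333.
|B∩C| = 8.875.
|A∩B∩C| = 7.2083.
|A ∪ B ∪ C| = 144 − 58.2083 + 7.2083 = 93.00.

93.00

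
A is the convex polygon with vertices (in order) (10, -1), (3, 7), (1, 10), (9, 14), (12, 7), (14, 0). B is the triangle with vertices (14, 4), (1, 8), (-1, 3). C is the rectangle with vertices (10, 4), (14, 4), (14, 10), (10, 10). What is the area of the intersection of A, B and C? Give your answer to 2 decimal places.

2.24

The intersection is the polygon with vertices (12.747,4.386), (12.857,4), (10,4), (10,5.231).
By the shoelace formula its area is 2.24.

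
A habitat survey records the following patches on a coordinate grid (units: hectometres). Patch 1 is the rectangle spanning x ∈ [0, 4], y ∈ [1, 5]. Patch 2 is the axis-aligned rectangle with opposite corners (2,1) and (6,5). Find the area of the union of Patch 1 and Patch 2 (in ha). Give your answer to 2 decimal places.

24.00

By inclusion–exclusion:
Individual areas: |Patch 1| = 16, |Patch 2| = 16.
|Patch 1∩Patch 2|: x∈[2,4], y∈[1,5] → 2·4 = 8.
|Patch 1 ∪ Patch 2| = 32 − 8 = 24.00.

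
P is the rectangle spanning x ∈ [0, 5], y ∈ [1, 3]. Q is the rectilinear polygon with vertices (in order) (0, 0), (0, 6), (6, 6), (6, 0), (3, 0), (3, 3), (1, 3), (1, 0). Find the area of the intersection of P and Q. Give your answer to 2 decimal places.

6.00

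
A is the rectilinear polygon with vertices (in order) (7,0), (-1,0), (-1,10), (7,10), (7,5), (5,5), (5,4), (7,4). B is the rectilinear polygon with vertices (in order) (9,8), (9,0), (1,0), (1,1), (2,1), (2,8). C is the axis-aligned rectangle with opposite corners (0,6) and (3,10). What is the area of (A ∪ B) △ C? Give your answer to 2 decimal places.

84.00

|A ∪ B| = 96.
|(A ∪ B) ∩ C| = 12.
|(A ∪ B) △ C| = 96 + 12 − 24 = 84.00.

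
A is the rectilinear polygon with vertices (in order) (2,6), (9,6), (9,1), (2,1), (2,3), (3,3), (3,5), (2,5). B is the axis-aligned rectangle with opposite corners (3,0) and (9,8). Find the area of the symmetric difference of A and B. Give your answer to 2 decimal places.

|A| = 33, |B| = 48, |A∩B| = 30.
|A △ B| = |A| + |B| − 2·|A∩B| = 33 + 48 − 60 = 21.00.

21.00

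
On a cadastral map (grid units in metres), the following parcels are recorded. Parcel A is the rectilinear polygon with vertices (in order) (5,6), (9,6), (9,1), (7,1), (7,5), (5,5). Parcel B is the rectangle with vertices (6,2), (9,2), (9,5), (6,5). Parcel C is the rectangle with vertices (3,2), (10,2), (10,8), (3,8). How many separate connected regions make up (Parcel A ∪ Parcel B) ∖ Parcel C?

1

(Parcel A ∪ Parcel B) ∖ Parcel C is a single connected region.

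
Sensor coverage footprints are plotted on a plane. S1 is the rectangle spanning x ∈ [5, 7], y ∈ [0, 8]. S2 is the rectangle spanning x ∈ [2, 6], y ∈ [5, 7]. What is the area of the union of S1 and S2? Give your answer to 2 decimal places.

By inclusion–exclusion:
Individual areas: |S1| = 16, |S2| = 8.
|S1∩S2|: x∈[5,6], y∈[5,7] → 1·2 = 2.
|S1 ∪ S2| = 24 − 2 = 22.00.

22.00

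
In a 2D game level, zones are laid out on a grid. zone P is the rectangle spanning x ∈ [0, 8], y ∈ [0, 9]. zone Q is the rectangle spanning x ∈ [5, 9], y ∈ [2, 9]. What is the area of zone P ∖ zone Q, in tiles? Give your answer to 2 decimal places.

|zone P∩zone Q|: x∈[5,8], y∈[2,9] → 3·7 = 21.
|zone P| = 72.
|zone P ∖ zone Q| = |zone P| − |zone P∩zone Q| = 72 − 21 = 51.00.

51.00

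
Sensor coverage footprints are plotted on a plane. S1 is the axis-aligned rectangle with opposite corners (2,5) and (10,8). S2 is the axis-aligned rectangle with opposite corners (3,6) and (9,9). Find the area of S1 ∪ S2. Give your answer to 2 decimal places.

By inclusion–exclusion:
Individual areas: |S1| = 24, |S2| = 18.
|S1∩S2|: x∈[3,9], y∈[6,8] → 6·2 = 12.
|S1 ∪ S2| = 42 − 12 = 30.00.

30.00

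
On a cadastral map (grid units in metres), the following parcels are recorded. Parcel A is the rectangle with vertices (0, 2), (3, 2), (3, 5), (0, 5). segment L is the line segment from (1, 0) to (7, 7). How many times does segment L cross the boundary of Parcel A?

2

The segment meets the boundary at (3,2.333), (2.714,2).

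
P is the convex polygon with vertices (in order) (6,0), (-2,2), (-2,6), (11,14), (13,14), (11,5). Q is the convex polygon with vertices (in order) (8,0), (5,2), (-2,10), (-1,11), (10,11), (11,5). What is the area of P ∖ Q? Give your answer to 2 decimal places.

50.96

|P| = 118.5, |P∩Q| = 67.5375.
|P ∖ Q| = |P| − |P∩Q| = 118.5 − 67.5375 = 50.96.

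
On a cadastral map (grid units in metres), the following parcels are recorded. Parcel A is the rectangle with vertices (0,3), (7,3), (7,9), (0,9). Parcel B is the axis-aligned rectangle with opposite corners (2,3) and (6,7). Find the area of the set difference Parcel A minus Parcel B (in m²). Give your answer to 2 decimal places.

|Parcel A∩Parcel B|: x∈[2,6], y∈[3,7] → 4·4 = 16.
|Parcel A| = 42.
|Parcel A ∖ Parcel B| = |Parcel A| − |Parcel A∩Parcel B| = 42 − 16 = 26.00.

26.00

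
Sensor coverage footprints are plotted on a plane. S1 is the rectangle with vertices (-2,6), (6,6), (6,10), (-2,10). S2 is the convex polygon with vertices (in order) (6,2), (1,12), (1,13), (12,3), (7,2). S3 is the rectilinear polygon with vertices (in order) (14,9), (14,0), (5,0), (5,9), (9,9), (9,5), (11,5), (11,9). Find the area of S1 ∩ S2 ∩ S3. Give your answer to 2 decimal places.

The intersection is the polygon with vertices (5,6), (5,9), (5.4,9), (6,8.454), (6,6).
By the shoelace formula its area is 2.84.

2.84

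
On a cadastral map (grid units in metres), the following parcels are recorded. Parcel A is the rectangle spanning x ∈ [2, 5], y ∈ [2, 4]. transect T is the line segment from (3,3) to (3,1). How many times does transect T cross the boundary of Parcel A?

The segment meets the boundary at (3,2).

1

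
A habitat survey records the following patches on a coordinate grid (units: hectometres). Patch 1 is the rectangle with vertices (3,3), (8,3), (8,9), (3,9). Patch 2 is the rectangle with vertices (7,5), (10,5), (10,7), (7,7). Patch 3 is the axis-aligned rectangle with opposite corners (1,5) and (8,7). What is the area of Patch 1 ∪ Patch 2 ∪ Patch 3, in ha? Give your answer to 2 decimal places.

By inclusion–exclusion:
Individual areas: |Patch 1| = 30, |Patch 2| = 6, |Patch 3| = 14.
|Patch 1∩Patch 2|: x∈[7,8], y∈[5,7] → 1·2 = 2.
|Patch 1∩Patch 3|: x∈[3,8], y∈[5,7] → 5·2 = 10.
|Patch 2∩Patch 3|: x∈[7,8], y∈[5,7] → 1·2 = 2.
|Patch 1∩Patch 2∩Patch 3| = 2.
|Patch 1 ∪ Patch 2 ∪ Patch 3| = 50 − 14 + 2 = 38.00.

38.00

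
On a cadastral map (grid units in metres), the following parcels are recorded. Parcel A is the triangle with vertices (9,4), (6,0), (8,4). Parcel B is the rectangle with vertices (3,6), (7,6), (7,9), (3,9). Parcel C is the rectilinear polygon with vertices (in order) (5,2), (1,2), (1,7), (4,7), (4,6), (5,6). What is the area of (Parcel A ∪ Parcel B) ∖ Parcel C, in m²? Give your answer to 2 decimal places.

13.00

|Parcel A ∪ Parcel B| = 14.
|(Parcel A ∪ Parcel B) ∩ Parcel C| = 1.
|(Parcel A ∪ Parcel B) ∖ Parcel C| = 14 − 1 = 13.00.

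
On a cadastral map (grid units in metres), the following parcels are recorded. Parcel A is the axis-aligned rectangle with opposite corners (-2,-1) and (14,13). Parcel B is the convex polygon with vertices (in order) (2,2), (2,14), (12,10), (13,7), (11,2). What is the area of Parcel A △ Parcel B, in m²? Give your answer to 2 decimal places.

|Parcel A| = 224, |Parcel B| = 101.5, |Parcel A∩Parcel B| = 100.25.
|Parcel A △ Parcel B| = |Parcel A| + |Parcel B| − 2·|Parcel A∩Parcel B| = 224 + 101.5 − 200.5 = 125.00.

125.00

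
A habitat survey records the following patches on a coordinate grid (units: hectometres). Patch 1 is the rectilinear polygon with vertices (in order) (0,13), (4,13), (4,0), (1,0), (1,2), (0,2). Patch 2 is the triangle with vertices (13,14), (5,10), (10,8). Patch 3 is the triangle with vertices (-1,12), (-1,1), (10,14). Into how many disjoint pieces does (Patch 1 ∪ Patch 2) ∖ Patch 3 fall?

(Patch 1 ∪ Patch 2) ∖ Patch 3 splits into 3 disjoint pieces (area 1.8182, area 16.1818, area 16.4793).

3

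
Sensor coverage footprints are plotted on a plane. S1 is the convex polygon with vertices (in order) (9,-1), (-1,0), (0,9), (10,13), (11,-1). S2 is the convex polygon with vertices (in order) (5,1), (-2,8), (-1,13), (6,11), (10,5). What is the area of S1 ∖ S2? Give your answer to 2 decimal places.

66.47

|S1| = 127.5, |S1∩S2| = 61.0333.
|S1 ∖ S2| = |S1| − |S1∩S2| = 127.5 − 61.0333 = 66.47.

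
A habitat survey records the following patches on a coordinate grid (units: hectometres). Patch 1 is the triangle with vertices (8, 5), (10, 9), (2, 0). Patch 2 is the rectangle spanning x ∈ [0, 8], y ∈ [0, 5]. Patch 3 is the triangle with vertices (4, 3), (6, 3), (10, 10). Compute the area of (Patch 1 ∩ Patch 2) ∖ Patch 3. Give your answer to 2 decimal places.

|Patch 1 ∩ Patch 2| = 3.8889.
|(Patch 1 ∩ Patch 2) ∩ Patch 3| = 1.9045.
|(Patch 1 ∩ Patch 2) ∖ Patch 3| = 3.8889 − 1.9045 = 1.98.

1.98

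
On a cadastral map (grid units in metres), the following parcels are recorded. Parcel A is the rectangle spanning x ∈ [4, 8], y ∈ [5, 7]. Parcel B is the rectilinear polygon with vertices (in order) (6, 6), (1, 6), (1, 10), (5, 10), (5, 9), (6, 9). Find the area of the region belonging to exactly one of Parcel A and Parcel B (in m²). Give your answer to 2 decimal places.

|Parcel A| = 8, |Parcel B| = 19, |Parcel A∩Parcel B| = 2.
|Parcel A △ Parcel B| = |Parcel A| + |Parcel B| − 2·|Parcel A∩Parcel B| = 8 + 19 − 4 = 23.00.

23.00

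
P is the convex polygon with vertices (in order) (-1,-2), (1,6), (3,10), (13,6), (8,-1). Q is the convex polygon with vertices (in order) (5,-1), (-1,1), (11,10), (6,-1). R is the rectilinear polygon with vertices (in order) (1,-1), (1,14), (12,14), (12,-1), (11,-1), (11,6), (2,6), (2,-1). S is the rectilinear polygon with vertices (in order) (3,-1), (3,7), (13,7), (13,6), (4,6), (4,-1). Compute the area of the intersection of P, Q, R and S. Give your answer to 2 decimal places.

The intersection is the polygon with vertices (9.182,6), (5.667,6), (7,7), (9.636,7).
By the shoelace formula its area is 3.08.

3.08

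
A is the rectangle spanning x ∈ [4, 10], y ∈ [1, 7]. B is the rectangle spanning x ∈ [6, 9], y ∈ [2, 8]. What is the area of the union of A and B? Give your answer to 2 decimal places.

39.00

By inclusion–exclusion:
Individual areas: |A| = 36, |B| = 18.
|A∩B|: x∈[6,9], y∈[2,7] → 3·5 = 15.
|A ∪ B| = 54 − 15 = 39.00.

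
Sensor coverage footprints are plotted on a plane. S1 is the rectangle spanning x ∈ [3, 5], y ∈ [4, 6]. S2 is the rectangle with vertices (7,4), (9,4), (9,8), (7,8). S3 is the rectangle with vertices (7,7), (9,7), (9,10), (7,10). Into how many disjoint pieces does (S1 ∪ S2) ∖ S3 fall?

(S1 ∪ S2) ∖ S3 splits into 2 disjoint pieces (area 4, area 6).

2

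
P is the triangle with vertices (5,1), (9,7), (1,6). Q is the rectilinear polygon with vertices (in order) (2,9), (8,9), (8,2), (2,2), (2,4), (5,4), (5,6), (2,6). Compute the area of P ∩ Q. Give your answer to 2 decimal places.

14.12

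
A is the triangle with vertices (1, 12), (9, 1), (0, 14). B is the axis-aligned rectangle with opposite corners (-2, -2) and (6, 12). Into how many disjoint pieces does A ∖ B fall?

A ∖ B splits into 2 disjoint pieces (area 0.3125, area 0.3846).

2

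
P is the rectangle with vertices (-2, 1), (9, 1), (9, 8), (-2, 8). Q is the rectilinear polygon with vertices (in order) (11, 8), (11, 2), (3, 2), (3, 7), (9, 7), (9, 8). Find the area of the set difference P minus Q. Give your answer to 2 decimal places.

47.00

|P| = 77, |P∩Q| = 30.
|P ∖ Q| = |P| − |P∩Q| = 77 − 30 = 47.00.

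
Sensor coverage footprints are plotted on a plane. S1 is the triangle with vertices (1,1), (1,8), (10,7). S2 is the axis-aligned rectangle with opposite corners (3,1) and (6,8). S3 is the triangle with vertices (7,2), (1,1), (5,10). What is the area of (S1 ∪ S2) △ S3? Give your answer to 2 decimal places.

|S1 ∪ S2| = 39.6667.
|(S1 ∪ S2) ∩ S3| = 20.8254.
|(S1 ∪ S2) △ S3| = 39.6667 + 25 − 41.6508 = 23.02.

23.02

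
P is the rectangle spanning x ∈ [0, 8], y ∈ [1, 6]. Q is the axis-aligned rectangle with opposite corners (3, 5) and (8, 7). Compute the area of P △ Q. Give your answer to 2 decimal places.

|P∩Q|: x∈[3,8], y∈[5,6] → 5·1 = 5.
|P △ Q| = |P| + |Q| − 2·|P∩Q| = 40 + 10 − 10 = 40.00.

40.00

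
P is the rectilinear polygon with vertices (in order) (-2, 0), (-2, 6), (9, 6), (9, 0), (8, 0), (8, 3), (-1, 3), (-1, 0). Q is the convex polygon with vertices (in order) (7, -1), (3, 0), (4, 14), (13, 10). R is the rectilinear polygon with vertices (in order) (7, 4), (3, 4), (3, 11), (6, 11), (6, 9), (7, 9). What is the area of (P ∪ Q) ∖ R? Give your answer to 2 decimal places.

|P ∪ Q| = 110.7143.
|(P ∪ Q) ∩ R| = 22.9643.
|(P ∪ Q) ∖ R| = 110.7143 − 22.9643 = 87.75.

87.75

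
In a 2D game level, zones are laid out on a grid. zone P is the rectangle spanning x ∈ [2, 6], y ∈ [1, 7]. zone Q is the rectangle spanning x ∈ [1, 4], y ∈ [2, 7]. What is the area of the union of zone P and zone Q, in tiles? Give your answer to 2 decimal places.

By inclusion–exclusion:
Individual areas: |zone P| = 24, |zone Q| = 15.
|zone P∩zone Q|: x∈[2,4], y∈[2,7] → 2·5 = 10.
|zone P ∪ zone Q| = 39 − 10 = 29.00.

29.00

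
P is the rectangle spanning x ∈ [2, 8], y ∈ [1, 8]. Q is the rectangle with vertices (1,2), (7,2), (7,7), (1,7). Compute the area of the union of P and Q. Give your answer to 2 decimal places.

47.00

By inclusion–exclusion:
Individual areas: |P| = 42, |Q| = 30.
|P∩Q|: x∈[2,7], y∈[2,7] → 5·5 = 25.
|P ∪ Q| = 72 − 25 = 47.00.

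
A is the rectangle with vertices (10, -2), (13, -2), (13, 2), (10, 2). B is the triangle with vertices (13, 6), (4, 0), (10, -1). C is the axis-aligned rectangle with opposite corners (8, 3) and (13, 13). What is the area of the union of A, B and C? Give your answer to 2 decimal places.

77.75

By inclusion–exclusion:
Individual areas: |A| = 12, |B| = 22.5, |C| = 50.
|A∩B| = 1.9286.
|A∩C| = 0 (no overlap).
|B∩C| = 4.8214.
|A∩B∩C| = 0.
|A ∪ B ∪ C| = 84.5 − 6.75 + 0 = 77.75.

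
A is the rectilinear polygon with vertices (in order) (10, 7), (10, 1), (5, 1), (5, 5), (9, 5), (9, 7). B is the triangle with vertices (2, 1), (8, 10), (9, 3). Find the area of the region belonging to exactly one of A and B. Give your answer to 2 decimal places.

|A| = 22, |B| = 25.5, |A∩B| = 10.
|A △ B| = |A| + |B| − 2·|A∩B| = 22 + 25.5 − 20 = 27.50.

27.50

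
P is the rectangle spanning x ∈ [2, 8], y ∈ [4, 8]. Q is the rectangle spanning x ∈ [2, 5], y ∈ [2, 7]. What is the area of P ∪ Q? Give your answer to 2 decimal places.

30.00

By inclusion–exclusion:
Individual areas: |P| = 24, |Q| = 15.
|P∩Q|: x∈[2,5], y∈[4,7] → 3·3 = 9.
|P ∪ Q| = 39 − 9 = 30.00.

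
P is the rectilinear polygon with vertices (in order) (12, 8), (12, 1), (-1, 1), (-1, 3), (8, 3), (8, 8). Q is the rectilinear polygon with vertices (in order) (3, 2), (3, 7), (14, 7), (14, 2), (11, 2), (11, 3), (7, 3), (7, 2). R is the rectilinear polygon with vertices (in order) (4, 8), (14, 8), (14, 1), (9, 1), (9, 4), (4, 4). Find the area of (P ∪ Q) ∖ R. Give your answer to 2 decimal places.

|P ∪ Q| = 76.
|(P ∪ Q) ∩ R| = 47.
|(P ∪ Q) ∖ R| = 76 − 47 = 29.00.

29.00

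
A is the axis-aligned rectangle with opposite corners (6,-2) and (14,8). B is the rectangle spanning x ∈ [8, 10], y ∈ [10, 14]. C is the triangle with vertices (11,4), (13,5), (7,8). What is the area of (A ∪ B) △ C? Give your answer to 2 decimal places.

82.00

|A ∪ B| = 88.
|(A ∪ B) ∩ C| = 6.
|(A ∪ B) △ C| = 88 + 6 − 12 = 82.00.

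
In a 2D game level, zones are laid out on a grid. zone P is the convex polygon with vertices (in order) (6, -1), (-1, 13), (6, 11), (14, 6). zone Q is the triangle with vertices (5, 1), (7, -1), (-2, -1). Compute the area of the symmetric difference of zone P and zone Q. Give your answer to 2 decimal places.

97.47

|zone P| = 90, |zone Q| = 9, |zone P∩zone Q| = 0.7667.
|zone P △ zone Q| = |zone P| + |zone Q| − 2·|zone P∩zone Q| = 90 + 9 − 1.5333 = 97.47.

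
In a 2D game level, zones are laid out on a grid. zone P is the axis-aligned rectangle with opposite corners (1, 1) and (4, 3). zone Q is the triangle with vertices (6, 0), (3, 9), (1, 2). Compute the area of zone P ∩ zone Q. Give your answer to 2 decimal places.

The intersection is the polygon with vertices (4,3), (4,1), (3.5,1), (1,2), (1.286,3).
By the shoelace formula its area is 4.61.

4.61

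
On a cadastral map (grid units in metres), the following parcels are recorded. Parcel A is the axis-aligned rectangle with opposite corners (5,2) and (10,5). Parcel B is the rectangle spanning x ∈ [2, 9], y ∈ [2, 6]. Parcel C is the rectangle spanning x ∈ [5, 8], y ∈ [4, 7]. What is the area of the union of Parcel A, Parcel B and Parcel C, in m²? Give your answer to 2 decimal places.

34.00

By inclusion–exclusion:
Individual areas: |Parcel A| = 15, |Parcel B| = 28, |Parcel C| = 9.
|Parcel A∩Parcel B|: x∈[5,9], y∈[2,5] → 4·3 = 12.
|Parcel A∩Parcel C|: x∈[5,8], y∈[4,5] → 3·1 = 3.
|Parcel B∩Parcel C|: x∈[5,8], y∈[4,6] → 3·2 = 6.
|Parcel A∩Parcel B∩Parcel C| = 3.
|Parcel A ∪ Parcel B ∪ Parcel C| = 52 − 21 + 3 = 34.00.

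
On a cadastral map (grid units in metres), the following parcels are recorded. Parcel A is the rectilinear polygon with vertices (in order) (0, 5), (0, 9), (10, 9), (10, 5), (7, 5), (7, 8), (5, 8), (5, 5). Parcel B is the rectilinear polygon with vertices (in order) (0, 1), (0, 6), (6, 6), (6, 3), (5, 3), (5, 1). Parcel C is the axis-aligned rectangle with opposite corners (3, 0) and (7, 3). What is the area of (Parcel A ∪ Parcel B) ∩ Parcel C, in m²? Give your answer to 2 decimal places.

4.00

|Parcel A ∪ Parcel B| = 57.
|(Parcel A ∪ Parcel B) ∩ Parcel C| = 4.00.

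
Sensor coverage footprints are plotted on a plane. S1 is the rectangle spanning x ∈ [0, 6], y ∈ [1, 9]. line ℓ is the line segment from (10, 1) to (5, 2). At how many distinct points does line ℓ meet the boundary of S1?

1

The segment meets the boundary at (6,1.8).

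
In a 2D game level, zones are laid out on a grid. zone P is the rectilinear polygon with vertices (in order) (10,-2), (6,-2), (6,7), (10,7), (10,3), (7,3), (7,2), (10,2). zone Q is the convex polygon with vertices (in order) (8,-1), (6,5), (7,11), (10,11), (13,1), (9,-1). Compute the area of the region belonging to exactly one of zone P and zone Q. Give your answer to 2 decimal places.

|zone P| = 33, |zone Q| = 56, |zone P∩zone Q| = 22.4167.
|zone P △ zone Q| = |zone P| + |zone Q| − 2·|zone P∩zone Q| = 33 + 56 − 44.8333 = 44.17.

44.17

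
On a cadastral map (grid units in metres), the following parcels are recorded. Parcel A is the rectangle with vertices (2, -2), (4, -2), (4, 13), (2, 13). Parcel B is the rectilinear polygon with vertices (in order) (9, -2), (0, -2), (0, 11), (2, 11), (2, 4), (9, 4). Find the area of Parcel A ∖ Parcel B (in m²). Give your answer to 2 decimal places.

18.00

|Parcel A| = 30, |Parcel A∩Parcel B| = 12.
|Parcel A ∖ Parcel B| = |Parcel A| − |Parcel A∩Parcel B| = 30 − 12 = 18.00.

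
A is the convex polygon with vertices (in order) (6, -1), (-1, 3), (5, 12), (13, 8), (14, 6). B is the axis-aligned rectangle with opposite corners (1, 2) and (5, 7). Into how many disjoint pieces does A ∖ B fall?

A ∖ B is a single connected region.

1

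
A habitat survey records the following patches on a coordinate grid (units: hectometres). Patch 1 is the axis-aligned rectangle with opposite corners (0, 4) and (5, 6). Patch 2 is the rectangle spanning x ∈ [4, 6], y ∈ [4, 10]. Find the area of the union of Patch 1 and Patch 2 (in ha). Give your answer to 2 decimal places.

20.00

By inclusion–exclusion:
Individual areas: |Patch 1| = 10, |Patch 2| = 12.
|Patch 1∩Patch 2|: x∈[4,5], y∈[4,6] → 1·2 = 2.
|Patch 1 ∪ Patch 2| = 22 − 2 = 20.00.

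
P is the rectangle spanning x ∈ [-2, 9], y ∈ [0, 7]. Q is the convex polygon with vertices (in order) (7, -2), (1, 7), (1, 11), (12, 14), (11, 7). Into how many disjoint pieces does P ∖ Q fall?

P ∖ Q splits into 2 disjoint pieces (area 1.3889, area 37.3333).

2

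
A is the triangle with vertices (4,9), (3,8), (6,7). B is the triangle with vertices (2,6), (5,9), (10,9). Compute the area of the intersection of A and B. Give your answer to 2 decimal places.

1.04

The intersection is the polygon with vertices (3.75,7.75), (4.5,8.5), (5.636,7.364), (5.294,7.235).
By the shoelace formula its area is 1.04.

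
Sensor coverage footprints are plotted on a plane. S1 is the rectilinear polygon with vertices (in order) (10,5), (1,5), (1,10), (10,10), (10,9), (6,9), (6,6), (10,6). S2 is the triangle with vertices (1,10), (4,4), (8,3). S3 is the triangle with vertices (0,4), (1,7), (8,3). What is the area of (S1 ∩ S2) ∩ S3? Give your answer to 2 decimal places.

The region (S1 ∩ S2) ∩ S3 is the polygon with vertices (3.1,5.8), (4.5,5), (3.5,5).
By the shoelace formula its area is 0.40.

0.40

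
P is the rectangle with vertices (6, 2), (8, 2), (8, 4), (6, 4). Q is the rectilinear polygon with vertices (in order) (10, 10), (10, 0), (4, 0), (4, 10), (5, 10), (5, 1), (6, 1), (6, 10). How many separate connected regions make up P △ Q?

P △ Q is a single connected region.

1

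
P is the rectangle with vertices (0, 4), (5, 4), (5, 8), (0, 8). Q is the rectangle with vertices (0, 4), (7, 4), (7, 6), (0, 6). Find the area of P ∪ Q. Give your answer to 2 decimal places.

24.00

By inclusion–exclusion:
Individual areas: |P| = 20, |Q| = 14.
|P∩Q|: x∈[0,5], y∈[4,6] → 5·2 = 10.
|P ∪ Q| = 34 − 10 = 24.00.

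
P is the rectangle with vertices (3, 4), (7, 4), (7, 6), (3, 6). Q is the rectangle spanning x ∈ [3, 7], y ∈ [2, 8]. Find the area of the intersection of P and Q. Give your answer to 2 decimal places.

|P∩Q|: x∈[3,7], y∈[4,6] → 4·2 = 8.

8.00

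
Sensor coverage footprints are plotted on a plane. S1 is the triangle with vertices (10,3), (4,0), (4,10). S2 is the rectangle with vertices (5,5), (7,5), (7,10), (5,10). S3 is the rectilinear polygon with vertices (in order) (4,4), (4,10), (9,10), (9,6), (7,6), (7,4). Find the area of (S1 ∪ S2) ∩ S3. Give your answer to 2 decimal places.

17.52

|S1 ∪ S2| = 34.6667.
|(S1 ∪ S2) ∩ S3| = 17.52.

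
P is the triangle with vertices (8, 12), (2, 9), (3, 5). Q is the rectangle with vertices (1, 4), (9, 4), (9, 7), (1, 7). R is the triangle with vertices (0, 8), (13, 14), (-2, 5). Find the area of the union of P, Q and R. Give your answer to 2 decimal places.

By inclusion–exclusion:
Individual areas: |P| = 13.5, |Q| = 24, |R| = 13.5.
|P∩Q| = 1.9286.
|P∩R| = 5.794.
|Q∩R| = 0.0333.
|P∩Q∩R| = 0.
|P ∪ Q ∪ R| = 51 − 7.7559 + 0 = 43.24.

43.24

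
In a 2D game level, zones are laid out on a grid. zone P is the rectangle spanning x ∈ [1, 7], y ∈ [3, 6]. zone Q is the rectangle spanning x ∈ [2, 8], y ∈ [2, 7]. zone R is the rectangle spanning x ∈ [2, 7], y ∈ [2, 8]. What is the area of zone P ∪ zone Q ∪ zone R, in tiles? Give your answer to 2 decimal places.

38.00

By inclusion–exclusion:
Individual areas: |zone P| = 18, |zone Q| = 30, |zone R| = 30.
|zone P∩zone Q|: x∈[2,7], y∈[3,6] → 5·3 = 15.
|zone P∩zone R|: x∈[2,7], y∈[3,6] → 5·3 = 15.
|zone Q∩zone R|: x∈[2,7], y∈[2,7] → 5·5 = 25.
|zone P∩zone Q∩zone R| = 15.
|zone P ∪ zone Q ∪ zone R| = 78 − 55 + 15 = 38.00.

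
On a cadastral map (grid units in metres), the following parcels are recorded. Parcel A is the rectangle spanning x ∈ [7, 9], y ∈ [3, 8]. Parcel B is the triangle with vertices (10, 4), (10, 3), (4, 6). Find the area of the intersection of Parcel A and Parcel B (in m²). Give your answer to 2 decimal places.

1.33

The intersection is the polygon with vertices (9,3.5), (7,4.5), (7,5), (9,4.333).
By the shoelace formula its area is 1.33.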